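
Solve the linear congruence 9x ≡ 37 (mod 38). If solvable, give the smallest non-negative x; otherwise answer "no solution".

First find gcd(9, 38):
38 = 4×9 + 2
9 = 4×2 + 1
2 = 2×1 + 0
gcd = 1, so a unique solution mod 38 exists.
Back-substitute for the Bézout coefficients:
1 = 9 − 4·2
1 = −4·38 + 17·9
So 9·(17) ≡ 1 (mod 38), giving 9⁻¹ ≡ 17.
x ≡ 9⁻¹·37 ≡ 17·37 ≡ 21 (mod 38).

21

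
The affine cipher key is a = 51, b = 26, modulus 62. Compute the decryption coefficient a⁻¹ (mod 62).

Run Euclid on (62, 51):
62 = 1*51 + 11
51 = 4*11 + 7
11 = 1*7 + 4
7 = 1*4 + 3
4 = 1*3 + 1
3 = 3*1 + 0
The gcd is 1. Working backward:
1 = 4 − 3
1 = −7 + 2·4
1 = 2·11 − 3·7
1 = −3·51 + 14·11
1 = 14·62 − 17·51
Hence 51⁻¹ ≡ -17 ≡ 45 (mod 62).

45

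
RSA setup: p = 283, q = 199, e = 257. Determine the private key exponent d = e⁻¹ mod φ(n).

φ(n) = (p−1)(q−1) = 282·198 = 55836.
Need d with 257·d ≡ 1 (mod 55836). Apply the extended Euclidean algorithm:
55836 = 217*257 + 67
257 = 3*67 + 56
67 = 1*56 + 11
56 = 5*11 + 1
11 = 11*1 + 0
Back-substitute:
1 = 56 − 5·11
1 = −5·67 + 6·56
1 = 6·257 − 23·67
1 = −23·55836 + 4997·257
So 257·4997 ≡ 1 (mod 55836), hence d = 4997.

4997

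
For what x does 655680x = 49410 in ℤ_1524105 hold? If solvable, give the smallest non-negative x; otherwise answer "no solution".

29637

First find gcd(655680, 1524105):
1524105 = 2*655680 + 212745
655680 = 3*212745 + 17445
212745 = 12*17445 + 3405
17445 = 5*3405 + 420
3405 = 8*420 + 45
420 = 9*45 + 15
45 = 3*15 + 0
gcd = 15 and 15 | 49410, so solutions exist. Divide through by 15: 43712x ≡ 3294 (mod 101607).
Now find 43712⁻¹ mod 101607:
101607 = 2·43712 + 14183
43712 = 3·14183 + 1163
14183 = 12·1163 + 227
1163 = 5·227 + 28
227 = 8·28 + 3
28 = 9·3 + 1
3 = 3·1 + 0
Back-substitute:
1 = 28 − 9·3
1 = −9·227 + 73·28
1 = 73·1163 − 374·227
1 = −374·14183 + 4561·1163
1 = 4561·43712 − 14057·14183
1 = −14057·101607 + 32675·43712
So 43712⁻¹ ≡ 32675 (mod 101607).
Then x ≡ 32675·3294 ≡ 29637 (mod 101607); the smallest non-negative solution is x = 29637.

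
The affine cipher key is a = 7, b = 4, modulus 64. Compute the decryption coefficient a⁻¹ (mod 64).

Run Euclid on (64, 7):
64 = 9×7 + 1
7 = 7×1 + 0
gcd = 1, so the inverse exists. Back-substitute:
1 = 64 − 9·7
Thus 7·(-9) ≡ 1 (mod 64); reducing, -9 mod 64 = 55.

55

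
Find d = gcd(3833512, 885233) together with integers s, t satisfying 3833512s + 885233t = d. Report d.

1

Repeated division:
3833512 = 4*885233 + 292580
885233 = 3*292580 + 7493
292580 = 39*7493 + 353
7493 = 21*353 + 80
353 = 4*80 + 33
80 = 2*33 + 14
33 = 2*14 + 5
14 = 2*5 + 4
5 = 1*4 + 1
4 = 4*1 + 0
gcd(3833512, 885233) = 1.
Working backward:
1 = 5 − 4
1 = −14 + 3·5
1 = 3·33 − 7·14
1 = −7·80 + 17·33
1 = 17·353 − 75·80
1 = −75·7493 + 1592·353
1 = 1592·292580 − 62163·7493
1 = −62163·885233 + 188081·292580
1 = 188081·3833512 − 814487·885233
So 1 = (188081)·3833512 + (-814487)·885233.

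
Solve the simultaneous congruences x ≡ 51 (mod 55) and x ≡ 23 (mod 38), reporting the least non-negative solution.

821

Write x = 51 + 55·k. Then 55·k ≡ 23 − 51 ≡ 10 (mod 38).
Need 55⁻¹ mod 38. Extended Euclid on (38, 17):
38 = 2·17 + 4
17 = 4·4 + 1
4 = 4·1 + 0
Back-substitute:
1 = 17 − 4·4
1 = −4·38 + 9·17
55⁻¹ ≡ 9 (mod 38), so k ≡ 9·10 ≡ 14 (mod 38).
x = 51 + 55·14 = 821.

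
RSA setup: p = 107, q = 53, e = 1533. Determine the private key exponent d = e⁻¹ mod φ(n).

3405

φ(n) = (p−1)(q−1) = 106·52 = 5512.
Need d with 1533·d ≡ 1 (mod 5512). Apply the extended Euclidean algorithm:
5512 = 3·1533 + 913
1533 = 1·913 + 620
913 = 1·620 + 293
620 = 2·293 + 34
293 = 8·34 + 21
34 = 1·21 + 13
21 = 1·13 + 8
13 = 1·8 + 5
8 = 1·5 + 3
5 = 1·3 + 2
3 = 1·2 + 1
2 = 2·1 + 0
Back-substitute:
1 = 3 − 2
1 = −5 + 2·3
1 = 2·8 − 3·5
1 = −3·13 + 5·8
1 = 5·21 − 8·13
1 = −8·34 + 13·21
1 = 13·293 − 112·34
1 = −112·620 + 237·293
1 = 237·913 − 349·620
1 = −349·1533 + 586·913
1 = 586·5512 − 2107·1533
So 1533·(-2107) ≡ 1 (mod 5512), hence d ≡ -2107 ≡ 3405 (mod 5512).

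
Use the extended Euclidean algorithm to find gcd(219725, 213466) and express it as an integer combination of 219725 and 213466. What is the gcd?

Euclidean algorithm:
219725 = 1*213466 + 6259
213466 = 34*6259 + 660
6259 = 9*660 + 319
660 = 2*319 + 22
319 = 14*22 + 11
22 = 2*11 + 0
gcd(219725, 213466) = 11.
Back-substituting:
11 = 319 − 14·22
11 = −14·660 + 29·319
11 = 29·6259 − 275·660
11 = −275·213466 + 9379·6259
11 = 9379·219725 − 9654·213466
So 11 = (9379)·219725 + (-9654)·213466.

11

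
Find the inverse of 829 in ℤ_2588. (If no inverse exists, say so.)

1973

Apply the Euclidean algorithm to 2588 and 829:
2588 = 3*829 + 101
829 = 8*101 + 21
101 = 4*21 + 17
21 = 1*17 + 4
17 = 4*4 + 1
4 = 4*1 + 0
Since gcd(829, 2588) = 1, back-substitute to write 1 as a combination:
1 = 17 − 4·4
1 = −4·21 + 5·17
1 = 5·101 − 24·21
1 = −24·829 + 197·101
1 = 197·2588 − 615·829
Hence 829⁻¹ ≡ -615 ≡ 1973 (mod 2588).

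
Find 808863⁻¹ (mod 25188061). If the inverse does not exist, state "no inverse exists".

Extended Euclidean algorithm:
25188061 = 31·808863 + 113308
808863 = 7·113308 + 15707
113308 = 7·15707 + 3359
15707 = 4·3359 + 2271
3359 = 1·2271 + 1088
2271 = 2·1088 + 95
1088 = 11·95 + 43
95 = 2·43 + 9
43 = 4·9 + 7
9 = 1·7 + 2
7 = 3·2 + 1
2 = 2·1 + 0
Since gcd(808863, 25188061) = 1, back-substitute to write 1 as a combination:
1 = 7 − 3·2
1 = −3·9 + 4·7
1 = 4·43 − 19·9
1 = −19·95 + 42·43
1 = 42·1088 − 481·95
1 = −481·2271 + 1004·1088
1 = 1004·3359 − 1485·2271
1 = −1485·15707 + 6944·3359
1 = 6944·113308 − 50093·15707
1 = −50093·808863 + 357595·113308
1 = 357595·25188061 − 11135538·808863
So 808863·(-11135538) ≡ 1 (mod 25188061), and -11135538 ≡ 14052523 (mod 25188061).

14052523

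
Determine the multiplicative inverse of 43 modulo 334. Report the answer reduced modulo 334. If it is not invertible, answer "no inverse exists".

Apply the Euclidean algorithm to 334 and 43:
334 = 7×43 + 33
43 = 1×33 + 10
33 = 3×10 + 3
10 = 3×3 + 1
3 = 3×1 + 0
The gcd is 1. Working backward:
1 = 10 − 3·3
1 = −3·33 + 10·10
1 = 10·43 − 13·33
1 = −13·334 + 101·43
So 43·101 ≡ 1 (mod 334).

101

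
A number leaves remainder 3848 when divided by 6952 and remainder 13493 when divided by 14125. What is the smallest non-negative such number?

Write x = 3848 + 6952·k. Then 6952·k ≡ 13493 − 3848 ≡ 9645 (mod 14125).
Need 6952⁻¹ mod 14125. Extended Euclid on (14125, 6952):
14125 = 2*6952 + 221
6952 = 31*221 + 101
221 = 2*101 + 19
101 = 5*19 + 6
19 = 3*6 + 1
6 = 6*1 + 0
Back-substitute:
1 = 19 − 3·6
1 = −3·101 + 16·19
1 = 16·221 − 35·101
1 = −35·6952 + 1101·221
1 = 1101·14125 − 2237·6952
6952⁻¹ ≡ 11888 (mod 14125), so k ≡ 11888·9645 ≡ 7135 (mod 14125).
x = 3848 + 6952·7135 = 49606368.

49606368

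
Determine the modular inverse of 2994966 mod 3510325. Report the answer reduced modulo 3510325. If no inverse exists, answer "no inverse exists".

Euclidean algorithm on 3510325, 2994966:
3510325 = 1·2994966 + 515359
2994966 = 5·515359 + 418171
515359 = 1·418171 + 97188
418171 = 4·97188 + 29419
97188 = 3·29419 + 8931
29419 = 3·8931 + 2626
8931 = 3·2626 + 1053
2626 = 2·1053 + 520
1053 = 2·520 + 13
520 = 40·13 + 0
The gcd is 13, not 1, hence no inverse exists.

no inverse exists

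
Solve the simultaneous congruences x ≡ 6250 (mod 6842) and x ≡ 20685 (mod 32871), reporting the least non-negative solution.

710976

Write x = 6250 + 6842·k. Then 6842·k ≡ 20685 − 6250 ≡ 14435 (mod 32871).
Need 6842⁻¹ mod 32871. Extended Euclid on (32871, 6842):
32871 = 4*6842 + 5503
6842 = 1*5503 + 1339
5503 = 4*1339 + 147
1339 = 9*147 + 16
147 = 9*16 + 3
16 = 5*3 + 1
3 = 3*1 + 0
Back-substitute:
1 = 16 − 5·3
1 = −5·147 + 46·16
1 = 46·1339 − 419·147
1 = −419·5503 + 1722·1339
1 = 1722·6842 − 2141·5503
1 = −2141·32871 + 10286·6842
6842⁻¹ ≡ 10286 (mod 32871), so k ≡ 10286·14435 ≡ 103 (mod 32871).
x = 6250 + 6842·103 = 710976.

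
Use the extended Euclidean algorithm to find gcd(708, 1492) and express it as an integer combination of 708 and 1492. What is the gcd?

Apply Euclid's algorithm to 1492 and 708:
1492 = 2*708 + 76
708 = 9*76 + 24
76 = 3*24 + 4
24 = 6*4 + 0
gcd(708, 1492) = 4.
Express as a combination:
4 = 76 − 3·24
4 = −3·708 + 28·76
4 = 28·1492 − 59·708
So 4 = (28)·1492 + (-59)·708.

4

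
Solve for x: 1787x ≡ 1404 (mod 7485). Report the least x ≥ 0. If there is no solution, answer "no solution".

4692

First find gcd(1787, 7485):
7485 = 4*1787 + 337
1787 = 5*337 + 102
337 = 3*102 + 31
102 = 3*31 + 9
31 = 3*9 + 4
9 = 2*4 + 1
4 = 4*1 + 0
gcd = 1, so a unique solution mod 7485 exists.
Back-substitute for the Bézout coefficients:
1 = 9 − 2·4
1 = −2·31 + 7·9
1 = 7·102 − 23·31
1 = −23·337 + 76·102
1 = 76·1787 − 403·337
1 = −403·7485 + 1688·1787
So 1787·(1688) ≡ 1 (mod 7485), giving 1787⁻¹ ≡ 1688.
x ≡ 1787⁻¹·1404 ≡ 1688·1404 ≡ 4692 (mod 7485).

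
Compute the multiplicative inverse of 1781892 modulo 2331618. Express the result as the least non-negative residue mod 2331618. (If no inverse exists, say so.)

no inverse exists

Compute gcd(1781892, 2331618):
2331618 = 1·1781892 + 549726
1781892 = 3·549726 + 132714
549726 = 4·132714 + 18870
132714 = 7·18870 + 624
18870 = 30·624 + 150
624 = 4·150 + 24
150 = 6·24 + 6
24 = 4·6 + 0
Since gcd = 6 > 1, 1781892 is not a unit mod 2331618.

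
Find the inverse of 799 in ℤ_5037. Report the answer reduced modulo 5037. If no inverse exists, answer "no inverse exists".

Extended Euclidean algorithm:
5037 = 6·799 + 243
799 = 3·243 + 70
243 = 3·70 + 33
70 = 2·33 + 4
33 = 8·4 + 1
4 = 4·1 + 0
gcd = 1, so the inverse exists. Back-substitute:
1 = 33 − 8·4
1 = −8·70 + 17·33
1 = 17·243 − 59·70
1 = −59·799 + 194·243
1 = 194·5037 − 1223·799
So 799·(-1223) ≡ 1 (mod 5037), and -1223 ≡ 3814 (mod 5037).

3814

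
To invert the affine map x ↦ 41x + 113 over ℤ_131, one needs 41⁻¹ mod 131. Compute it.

16

Apply the Euclidean algorithm to 131 and 41:
131 = 3·41 + 8
41 = 5·8 + 1
8 = 8·1 + 0
gcd = 1, so the inverse exists. Back-substitute:
1 = 41 − 5·8
1 = −5·131 + 16·41
So 41·16 ≡ 1 (mod 131).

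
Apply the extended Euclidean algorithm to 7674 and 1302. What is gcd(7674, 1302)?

6

Apply Euclid's algorithm to 7674 and 1302:
7674 = 5·1302 + 1164
1302 = 1·1164 + 138
1164 = 8·138 + 60
138 = 2·60 + 18
60 = 3·18 + 6
18 = 3·6 + 0
gcd(7674, 1302) = 6.
Back-substituting:
6 = 60 − 3·18
6 = −3·138 + 7·60
6 = 7·1164 − 59·138
6 = −59·1302 + 66·1164
6 = 66·7674 − 389·1302
So 6 = (66)·7674 + (-389)·1302.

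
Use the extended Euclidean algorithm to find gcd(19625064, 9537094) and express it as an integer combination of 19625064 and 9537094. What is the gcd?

Euclidean algorithm:
19625064 = 2·9537094 + 550876
9537094 = 17·550876 + 172202
550876 = 3·172202 + 34270
172202 = 5·34270 + 852
34270 = 40·852 + 190
852 = 4·190 + 92
190 = 2·92 + 6
92 = 15·6 + 2
6 = 3·2 + 0
gcd(19625064, 9537094) = 2.
Working backward:
2 = 92 − 15·6
2 = −15·190 + 31·92
2 = 31·852 − 139·190
2 = −139·34270 + 5591·852
2 = 5591·172202 − 28094·34270
2 = −28094·550876 + 89873·172202
2 = 89873·9537094 − 1555935·550876
2 = −1555935·19625064 + 3201743·9537094
So 2 = (-1555935)·19625064 + (3201743)·9537094.

2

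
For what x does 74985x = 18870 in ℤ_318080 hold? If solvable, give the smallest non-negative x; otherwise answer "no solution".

18758

First find gcd(74985, 318080):
318080 = 4·74985 + 18140
74985 = 4·18140 + 2425
18140 = 7·2425 + 1165
2425 = 2·1165 + 95
1165 = 12·95 + 25
95 = 3·25 + 20
25 = 1·20 + 5
20 = 4·5 + 0
gcd = 5 and 5 | 18870, so solutions exist. Divide through by 5: 14997x ≡ 3774 (mod 63616).
Now find 14997⁻¹ mod 63616:
63616 = 4·14997 + 3628
14997 = 4·3628 + 485
3628 = 7·485 + 233
485 = 2·233 + 19
233 = 12·19 + 5
19 = 3·5 + 4
5 = 1·4 + 1
4 = 4·1 + 0
Back-substitute:
1 = 5 − 4
1 = −19 + 4·5
1 = 4·233 − 49·19
1 = −49·485 + 102·233
1 = 102·3628 − 763·485
1 = −763·14997 + 3154·3628
1 = 3154·63616 − 13379·14997
So 14997·(-13379) ≡ 1 (mod 63616), i.e. 14997⁻¹ ≡ 50237.
Then x ≡ 50237·3774 ≡ 18758 (mod 63616); the smallest non-negative solution is x = 18758.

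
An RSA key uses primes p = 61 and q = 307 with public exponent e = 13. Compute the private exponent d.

4237

φ(n) = (p−1)(q−1) = 60·306 = 18360.
Need d with 13·d ≡ 1 (mod 18360). Apply the extended Euclidean algorithm:
18360 = 1412·13 + 4
13 = 3·4 + 1
4 = 4·1 + 0
Back-substitute:
1 = 13 − 3·4
1 = −3·18360 + 4237·13
So 13·4237 ≡ 1 (mod 18360), hence d = 4237.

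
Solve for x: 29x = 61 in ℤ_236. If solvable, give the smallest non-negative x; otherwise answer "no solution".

First find gcd(29, 236):
236 = 8·29 + 4
29 = 7·4 + 1
4 = 4·1 + 0
gcd = 1, so a unique solution mod 236 exists.
Back-substitute for the Bézout coefficients:
1 = 29 − 7·4
1 = −7·236 + 57·29
So 29·(57) ≡ 1 (mod 236), giving 29⁻¹ ≡ 57.
x ≡ 29⁻¹·61 ≡ 57·61 ≡ 173 (mod 236).

173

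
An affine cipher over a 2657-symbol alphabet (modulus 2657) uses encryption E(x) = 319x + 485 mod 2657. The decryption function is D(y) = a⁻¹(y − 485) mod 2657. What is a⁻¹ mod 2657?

Apply the Euclidean algorithm to 2657 and 319:
2657 = 8·319 + 105
319 = 3·105 + 4
105 = 26·4 + 1
4 = 4·1 + 0
Since gcd(319, 2657) = 1, back-substitute to write 1 as a combination:
1 = 105 − 26·4
1 = −26·319 + 79·105
1 = 79·2657 − 658·319
Thus 319·(-658) ≡ 1 (mod 2657); reducing, -658 mod 2657 = 1999.

1999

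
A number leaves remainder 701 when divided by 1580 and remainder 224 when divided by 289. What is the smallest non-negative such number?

56001

Write x = 701 + 1580·k. Then 1580·k ≡ 224 − 701 ≡ 101 (mod 289).
Need 1580⁻¹ mod 289. Extended Euclid on (289, 135):
289 = 2×135 + 19
135 = 7×19 + 2
19 = 9×2 + 1
2 = 2×1 + 0
Back-substitute:
1 = 19 − 9·2
1 = −9·135 + 64·19
1 = 64·289 − 137·135
1580⁻¹ ≡ 152 (mod 289), so k ≡ 152·101 ≡ 35 (mod 289).
x = 701 + 1580·35 = 56001.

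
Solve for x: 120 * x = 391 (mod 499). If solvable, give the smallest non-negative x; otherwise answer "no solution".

First find gcd(120, 499):
499 = 4·120 + 19
120 = 6·19 + 6
19 = 3·6 + 1
6 = 6·1 + 0
gcd = 1, so a unique solution mod 499 exists.
Back-substitute for the Bézout coefficients:
1 = 19 − 3·6
1 = −3·120 + 19·19
1 = 19·499 − 79·120
So 120·(-79) ≡ 1 (mod 499), giving 120⁻¹ ≡ 420.
x ≡ 120⁻¹·391 ≡ 420·391 ≡ 49 (mod 499).

49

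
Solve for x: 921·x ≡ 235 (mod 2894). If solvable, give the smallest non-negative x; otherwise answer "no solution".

First find gcd(921, 2894):
2894 = 3·921 + 131
921 = 7·131 + 4
131 = 32·4 + 3
4 = 1·3 + 1
3 = 3·1 + 0
gcd = 1, so a unique solution mod 2894 exists.
Back-substitute for the Bézout coefficients:
1 = 4 − 3
1 = −131 + 33·4
1 = 33·921 − 232·131
1 = −232·2894 + 729·921
So 921·(729) ≡ 1 (mod 2894), giving 921⁻¹ ≡ 729.
x ≡ 921⁻¹·235 ≡ 729·235 ≡ 569 (mod 2894).

569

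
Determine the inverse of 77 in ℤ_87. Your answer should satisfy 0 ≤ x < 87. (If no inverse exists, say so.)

26

Extended Euclidean algorithm:
87 = 1·77 + 10
77 = 7·10 + 7
10 = 1·7 + 3
7 = 2·3 + 1
3 = 3·1 + 0
gcd = 1, so the inverse exists. Back-substitute:
1 = 7 − 2·3
1 = −2·10 + 3·7
1 = 3·77 − 23·10
1 = −23·87 + 26·77
So 77·26 ≡ 1 (mod 87).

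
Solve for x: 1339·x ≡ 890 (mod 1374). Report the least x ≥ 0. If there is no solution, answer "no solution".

956

First find gcd(1339, 1374):
1374 = 1*1339 + 35
1339 = 38*35 + 9
35 = 3*9 + 8
9 = 1*8 + 1
8 = 8*1 + 0
gcd = 1, so a unique solution mod 1374 exists.
Back-substitute for the Bézout coefficients:
1 = 9 − 8
1 = −35 + 4·9
1 = 4·1339 − 153·35
1 = −153·1374 + 157·1339
So 1339·(157) ≡ 1 (mod 1374), giving 1339⁻¹ ≡ 157.
x ≡ 1339⁻¹·890 ≡ 157·890 ≡ 956 (mod 1374).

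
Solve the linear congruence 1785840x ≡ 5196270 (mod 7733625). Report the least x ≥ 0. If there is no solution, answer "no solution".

239403

First find gcd(1785840, 7733625):
7733625 = 4*1785840 + 590265
1785840 = 3*590265 + 15045
590265 = 39*15045 + 3510
15045 = 4*3510 + 1005
3510 = 3*1005 + 495
1005 = 2*495 + 15
495 = 33*15 + 0
gcd = 15 and 15 | 5196270, so solutions exist. Divide through by 15: 119056x ≡ 346418 (mod 515575).
Now find 119056⁻¹ mod 515575:
515575 = 4*119056 + 39351
119056 = 3*39351 + 1003
39351 = 39*1003 + 234
1003 = 4*234 + 67
234 = 3*67 + 33
67 = 2*33 + 1
33 = 33*1 + 0
Back-substitute:
1 = 67 − 2·33
1 = −2·234 + 7·67
1 = 7·1003 − 30·234
1 = −30·39351 + 1177·1003
1 = 1177·119056 − 3561·39351
1 = −3561·515575 + 15421·119056
So 119056⁻¹ ≡ 15421 (mod 515575).
Then x ≡ 15421·346418 ≡ 239403 (mod 515575); the smallest non-negative solution is x = 239403.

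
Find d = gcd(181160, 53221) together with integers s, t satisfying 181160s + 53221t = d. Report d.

7

Apply Euclid's algorithm to 181160 and 53221:
181160 = 3·53221 + 21497
53221 = 2·21497 + 10227
21497 = 2·10227 + 1043
10227 = 9·1043 + 840
1043 = 1·840 + 203
840 = 4·203 + 28
203 = 7·28 + 7
28 = 4·7 + 0
gcd(181160, 53221) = 7.
Back-substituting:
7 = 203 − 7·28
7 = −7·840 + 29·203
7 = 29·1043 − 36·840
7 = −36·10227 + 353·1043
7 = 353·21497 − 742·10227
7 = −742·53221 + 1837·21497
7 = 1837·181160 − 6253·53221
So 7 = (1837)·181160 + (-6253)·53221.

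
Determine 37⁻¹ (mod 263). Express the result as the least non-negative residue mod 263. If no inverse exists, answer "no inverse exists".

64

Run Euclid on (263, 37):
263 = 7×37 + 4
37 = 9×4 + 1
4 = 4×1 + 0
gcd = 1, so the inverse exists. Back-substitute:
1 = 37 − 9·4
1 = −9·263 + 64·37
So 37·64 ≡ 1 (mod 263).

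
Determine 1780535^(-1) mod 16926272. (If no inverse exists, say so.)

Apply the Euclidean algorithm to 16926272 and 1780535:
16926272 = 9·1780535 + 901457
1780535 = 1·901457 + 879078
901457 = 1·879078 + 22379
879078 = 39·22379 + 6297
22379 = 3·6297 + 3488
6297 = 1·3488 + 2809
3488 = 1·2809 + 679
2809 = 4·679 + 93
679 = 7·93 + 28
93 = 3·28 + 9
28 = 3·9 + 1
9 = 9·1 + 0
gcd = 1, so the inverse exists. Back-substitute:
1 = 28 − 3·9
1 = −3·93 + 10·28
1 = 10·679 − 73·93
1 = −73·2809 + 302·679
1 = 302·3488 − 375·2809
1 = −375·6297 + 677·3488
1 = 677·22379 − 2406·6297
1 = −2406·879078 + 94511·22379
1 = 94511·901457 − 96917·879078
1 = −96917·1780535 + 191428·901457
1 = 191428·16926272 − 1819769·1780535
So 1780535·(-1819769) ≡ 1 (mod 16926272), and -1819769 ≡ 15106503 (mod 16926272).

15106503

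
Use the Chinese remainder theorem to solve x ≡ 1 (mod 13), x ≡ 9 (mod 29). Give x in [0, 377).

Write x = 1 + 13·k. Then 13·k ≡ 9 − 1 ≡ 8 (mod 29).
Need 13⁻¹ mod 29. Extended Euclid on (29, 13):
29 = 2·13 + 3
13 = 4·3 + 1
3 = 3·1 + 0
Back-substitute:
1 = 13 − 4·3
1 = −4·29 + 9·13
13⁻¹ ≡ 9 (mod 29), so k ≡ 9·8 ≡ 14 (mod 29).
x = 1 + 13·14 = 183.

183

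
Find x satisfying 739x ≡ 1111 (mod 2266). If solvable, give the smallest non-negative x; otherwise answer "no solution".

2013

First find gcd(739, 2266):
2266 = 3*739 + 49
739 = 15*49 + 4
49 = 12*4 + 1
4 = 4*1 + 0
gcd = 1, so a unique solution mod 2266 exists.
Back-substitute for the Bézout coefficients:
1 = 49 − 12·4
1 = −12·739 + 181·49
1 = 181·2266 − 555·739
So 739·(-555) ≡ 1 (mod 2266), giving 739⁻¹ ≡ 1711.
x ≡ 739⁻¹·1111 ≡ 1711·1111 ≡ 2013 (mod 2266).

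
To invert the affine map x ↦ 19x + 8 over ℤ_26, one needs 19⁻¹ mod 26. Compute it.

11

gcd(26, 19) by repeated division:
26 = 1*19 + 7
19 = 2*7 + 5
7 = 1*5 + 2
5 = 2*2 + 1
2 = 2*1 + 0
The gcd is 1. Working backward:
1 = 5 − 2·2
1 = −2·7 + 3·5
1 = 3·19 − 8·7
1 = −8·26 + 11·19
So 19·11 ≡ 1 (mod 26).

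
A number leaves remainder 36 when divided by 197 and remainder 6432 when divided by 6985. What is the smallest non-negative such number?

Write x = 36 + 197·k. Then 197·k ≡ 6432 − 36 ≡ 6396 (mod 6985).
Need 197⁻¹ mod 6985. Extended Euclid on (6985, 197):
6985 = 35·197 + 90
197 = 2·90 + 17
90 = 5·17 + 5
17 = 3·5 + 2
5 = 2·2 + 1
2 = 2·1 + 0
Back-substitute:
1 = 5 − 2·2
1 = −2·17 + 7·5
1 = 7·90 − 37·17
1 = −37·197 + 81·90
1 = 81·6985 − 2872·197
197⁻¹ ≡ 4113 (mod 6985), so k ≡ 4113·6396 ≡ 1238 (mod 6985).
x = 36 + 197·1238 = 243922.

243922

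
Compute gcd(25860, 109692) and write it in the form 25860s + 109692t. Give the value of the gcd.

12

Euclidean algorithm:
109692 = 4×25860 + 6252
25860 = 4×6252 + 852
6252 = 7×852 + 288
852 = 2×288 + 276
288 = 1×276 + 12
276 = 23×12 + 0
gcd(25860, 109692) = 12.
Express as a combination:
12 = 288 − 276
12 = −852 + 3·288
12 = 3·6252 − 22·852
12 = −22·25860 + 91·6252
12 = 91·109692 − 386·25860
So 12 = (91)·109692 + (-386)·25860.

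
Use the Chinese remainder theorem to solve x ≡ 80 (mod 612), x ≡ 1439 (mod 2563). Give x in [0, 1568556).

Write x = 80 + 612·k. Then 612·k ≡ 1439 − 80 ≡ 1359 (mod 2563).
Need 612⁻¹ mod 2563. Extended Euclid on (2563, 612):
2563 = 4×612 + 115
612 = 5×115 + 37
115 = 3×37 + 4
37 = 9×4 + 1
4 = 4×1 + 0
Back-substitute:
1 = 37 − 9·4
1 = −9·115 + 28·37
1 = 28·612 − 149·115
1 = −149·2563 + 624·612
612⁻¹ ≡ 624 (mod 2563), so k ≡ 624·1359 ≡ 2226 (mod 2563).
x = 80 + 612·2226 = 1362392.

1362392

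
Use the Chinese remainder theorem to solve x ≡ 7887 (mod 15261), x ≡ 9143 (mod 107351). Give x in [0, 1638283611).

Write x = 7887 + 15261·k. Then 15261·k ≡ 9143 − 7887 ≡ 1256 (mod 107351).
Need 15261⁻¹ mod 107351. Extended Euclid on (107351, 15261):
107351 = 7·15261 + 524
15261 = 29·524 + 65
524 = 8·65 + 4
65 = 16·4 + 1
4 = 4·1 + 0
Back-substitute:
1 = 65 − 16·4
1 = −16·524 + 129·65
1 = 129·15261 − 3757·524
1 = −3757·107351 + 26428·15261
15261⁻¹ ≡ 26428 (mod 107351), so k ≡ 26428·1256 ≡ 22109 (mod 107351).
x = 7887 + 15261·22109 = 337413336.

337413336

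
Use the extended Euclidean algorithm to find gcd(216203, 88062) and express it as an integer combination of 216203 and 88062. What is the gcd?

Apply Euclid's algorithm to 216203 and 88062:
216203 = 2·88062 + 40079
88062 = 2·40079 + 7904
40079 = 5·7904 + 559
7904 = 14·559 + 78
559 = 7·78 + 13
78 = 6·13 + 0
gcd(216203, 88062) = 13.
Back-substituting:
13 = 559 − 7·78
13 = −7·7904 + 99·559
13 = 99·40079 − 502·7904
13 = −502·88062 + 1103·40079
13 = 1103·216203 − 2708·88062
So 13 = (1103)·216203 + (-2708)·88062.

13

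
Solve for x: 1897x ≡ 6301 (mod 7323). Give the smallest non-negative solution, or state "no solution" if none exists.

First find gcd(1897, 7323):
7323 = 3×1897 + 1632
1897 = 1×1632 + 265
1632 = 6×265 + 42
265 = 6×42 + 13
42 = 3×13 + 3
13 = 4×3 + 1
3 = 3×1 + 0
gcd = 1, so a unique solution mod 7323 exists.
Back-substitute for the Bézout coefficients:
1 = 13 − 4·3
1 = −4·42 + 13·13
1 = 13·265 − 82·42
1 = −82·1632 + 505·265
1 = 505·1897 − 587·1632
1 = −587·7323 + 2266·1897
So 1897·(2266) ≡ 1 (mod 7323), giving 1897⁻¹ ≡ 2266.
x ≡ 1897⁻¹·6301 ≡ 2266·6301 ≡ 5539 (mod 7323).

5539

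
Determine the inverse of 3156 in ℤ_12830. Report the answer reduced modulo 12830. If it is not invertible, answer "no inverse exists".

Compute gcd(3156, 12830):
12830 = 4×3156 + 206
3156 = 15×206 + 66
206 = 3×66 + 8
66 = 8×8 + 2
8 = 4×2 + 0
Since gcd = 2 > 1, 3156 is not a unit mod 12830.

no inverse exists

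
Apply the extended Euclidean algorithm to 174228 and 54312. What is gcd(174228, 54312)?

12

Euclidean algorithm:
174228 = 3*54312 + 11292
54312 = 4*11292 + 9144
11292 = 1*9144 + 2148
9144 = 4*2148 + 552
2148 = 3*552 + 492
552 = 1*492 + 60
492 = 8*60 + 12
60 = 5*12 + 0
gcd(174228, 54312) = 12.
Working backward:
12 = 492 − 8·60
12 = −8·552 + 9·492
12 = 9·2148 − 35·552
12 = −35·9144 + 149·2148
12 = 149·11292 − 184·9144
12 = −184·54312 + 885·11292
12 = 885·174228 − 2839·54312
So 12 = (885)·174228 + (-2839)·54312.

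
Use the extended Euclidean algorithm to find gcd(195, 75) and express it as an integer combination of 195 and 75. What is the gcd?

Apply Euclid's algorithm to 195 and 75:
195 = 2*75 + 45
75 = 1*45 + 30
45 = 1*30 + 15
30 = 2*15 + 0
gcd(195, 75) = 15.
Working backward:
15 = 45 − 30
15 = −75 + 2·45
15 = 2·195 − 5·75
So 15 = (2)·195 + (-5)·75.

15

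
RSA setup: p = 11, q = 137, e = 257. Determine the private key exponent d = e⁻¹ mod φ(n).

1233

φ(n) = (p−1)(q−1) = 10·136 = 1360.
Need d with 257·d ≡ 1 (mod 1360). Apply the extended Euclidean algorithm:
1360 = 5·257 + 75
257 = 3·75 + 32
75 = 2·32 + 11
32 = 2·11 + 10
11 = 1·10 + 1
10 = 10·1 + 0
Back-substitute:
1 = 11 − 10
1 = −32 + 3·11
1 = 3·75 − 7·32
1 = −7·257 + 24·75
1 = 24·1360 − 127·257
So 257·(-127) ≡ 1 (mod 1360), hence d ≡ -127 ≡ 1233 (mod 1360).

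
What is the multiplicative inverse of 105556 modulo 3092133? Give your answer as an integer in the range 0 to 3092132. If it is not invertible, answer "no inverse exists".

Euclidean algorithm on 3092133, 105556:
3092133 = 29*105556 + 31009
105556 = 3*31009 + 12529
31009 = 2*12529 + 5951
12529 = 2*5951 + 627
5951 = 9*627 + 308
627 = 2*308 + 11
308 = 28*11 + 0
The gcd is 11, not 1, hence no inverse exists.

no inverse exists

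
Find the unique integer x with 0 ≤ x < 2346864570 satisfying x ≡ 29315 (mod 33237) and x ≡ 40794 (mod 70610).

Write x = 29315 + 33237·k. Then 33237·k ≡ 40794 − 29315 ≡ 11479 (mod 70610).
Need 33237⁻¹ mod 70610. Extended Euclid on (70610, 33237):
70610 = 2·33237 + 4136
33237 = 8·4136 + 149
4136 = 27·149 + 113
149 = 1·113 + 36
113 = 3·36 + 5
36 = 7·5 + 1
5 = 5·1 + 0
Back-substitute:
1 = 36 − 7·5
1 = −7·113 + 22·36
1 = 22·149 − 29·113
1 = −29·4136 + 805·149
1 = 805·33237 − 6469·4136
1 = −6469·70610 + 13743·33237
33237⁻¹ ≡ 13743 (mod 70610), so k ≡ 13743·11479 ≡ 13157 (mod 70610).
x = 29315 + 33237·13157 = 437328524.

437328524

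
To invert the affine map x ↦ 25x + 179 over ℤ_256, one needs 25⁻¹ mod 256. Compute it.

Extended Euclidean algorithm:
256 = 10×25 + 6
25 = 4×6 + 1
6 = 6×1 + 0
The gcd is 1. Working backward:
1 = 25 − 4·6
1 = −4·256 + 41·25
So 25·41 ≡ 1 (mod 256).

41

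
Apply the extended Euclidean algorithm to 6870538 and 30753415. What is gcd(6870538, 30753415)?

1

Repeated division:
30753415 = 4·6870538 + 3271263
6870538 = 2·3271263 + 328012
3271263 = 9·328012 + 319155
328012 = 1·319155 + 8857
319155 = 36·8857 + 303
8857 = 29·303 + 70
303 = 4·70 + 23
70 = 3·23 + 1
23 = 23·1 + 0
gcd(6870538, 30753415) = 1.
Working backward:
1 = 70 − 3·23
1 = −3·303 + 13·70
1 = 13·8857 − 380·303
1 = −380·319155 + 13693·8857
1 = 13693·328012 − 14073·319155
1 = −14073·3271263 + 140350·328012
1 = 140350·6870538 − 294773·3271263
1 = −294773·30753415 + 1319442·6870538
So 1 = (-294773)·30753415 + (1319442)·6870538.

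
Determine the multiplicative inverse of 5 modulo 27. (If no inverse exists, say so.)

11

Run Euclid on (27, 5):
27 = 5·5 + 2
5 = 2·2 + 1
2 = 2·1 + 0
gcd = 1, so the inverse exists. Back-substitute:
1 = 5 − 2·2
1 = −2·27 + 11·5
So 5·11 ≡ 1 (mod 27).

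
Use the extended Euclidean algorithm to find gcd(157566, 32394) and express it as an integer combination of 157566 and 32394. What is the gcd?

6

Euclidean algorithm:
157566 = 4·32394 + 27990
32394 = 1·27990 + 4404
27990 = 6·4404 + 1566
4404 = 2·1566 + 1272
1566 = 1·1272 + 294
1272 = 4·294 + 96
294 = 3·96 + 6
96 = 16·6 + 0
gcd(157566, 32394) = 6.
Express as a combination:
6 = 294 − 3·96
6 = −3·1272 + 13·294
6 = 13·1566 − 16·1272
6 = −16·4404 + 45·1566
6 = 45·27990 − 286·4404
6 = −286·32394 + 331·27990
6 = 331·157566 − 1610·32394
So 6 = (331)·157566 + (-1610)·32394.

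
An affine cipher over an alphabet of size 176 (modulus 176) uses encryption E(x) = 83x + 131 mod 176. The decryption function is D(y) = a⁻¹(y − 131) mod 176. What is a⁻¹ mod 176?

Run Euclid on (176, 83):
176 = 2·83 + 10
83 = 8·10 + 3
10 = 3·3 + 1
3 = 3·1 + 0
gcd = 1, so the inverse exists. Back-substitute:
1 = 10 − 3·3
1 = −3·83 + 25·10
1 = 25·176 − 53·83
So 83·(-53) ≡ 1 (mod 176), and -53 ≡ 123 (mod 176).

123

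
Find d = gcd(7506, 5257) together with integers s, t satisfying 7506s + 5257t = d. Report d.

1

Repeated division:
7506 = 1×5257 + 2249
5257 = 2×2249 + 759
2249 = 2×759 + 731
759 = 1×731 + 28
731 = 26×28 + 3
28 = 9×3 + 1
3 = 3×1 + 0
gcd(7506, 5257) = 1.
Back-substituting:
1 = 28 − 9·3
1 = −9·731 + 235·28
1 = 235·759 − 244·731
1 = −244·2249 + 723·759
1 = 723·5257 − 1690·2249
1 = −1690·7506 + 2413·5257
So 1 = (-1690)·7506 + (2413)·5257.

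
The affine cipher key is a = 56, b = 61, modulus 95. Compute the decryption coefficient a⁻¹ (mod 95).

Run Euclid on (95, 56):
95 = 1·56 + 39
56 = 1·39 + 17
39 = 2·17 + 5
17 = 3·5 + 2
5 = 2·2 + 1
2 = 2·1 + 0
Since gcd(56, 95) = 1, back-substitute to write 1 as a combination:
1 = 5 − 2·2
1 = −2·17 + 7·5
1 = 7·39 − 16·17
1 = −16·56 + 23·39
1 = 23·95 − 39·56
Thus 56·(-39) ≡ 1 (mod 95); reducing, -39 mod 95 = 56.

56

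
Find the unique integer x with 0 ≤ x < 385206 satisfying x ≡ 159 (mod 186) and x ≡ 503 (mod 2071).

Write x = 159 + 186·k. Then 186·k ≡ 503 − 159 ≡ 344 (mod 2071).
Need 186⁻¹ mod 2071. Extended Euclid on (2071, 186):
2071 = 11×186 + 25
186 = 7×25 + 11
25 = 2×11 + 3
11 = 3×3 + 2
3 = 1×2 + 1
2 = 2×1 + 0
Back-substitute:
1 = 3 − 2
1 = −11 + 4·3
1 = 4·25 − 9·11
1 = −9·186 + 67·25
1 = 67·2071 − 746·186
186⁻¹ ≡ 1325 (mod 2071), so k ≡ 1325·344 ≡ 180 (mod 2071).
x = 159 + 186·180 = 33639.

33639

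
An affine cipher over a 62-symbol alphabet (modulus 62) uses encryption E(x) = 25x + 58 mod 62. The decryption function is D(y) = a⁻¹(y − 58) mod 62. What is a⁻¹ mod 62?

Run Euclid on (62, 25):
62 = 2×25 + 12
25 = 2×12 + 1
12 = 12×1 + 0
gcd = 1, so the inverse exists. Back-substitute:
1 = 25 − 2·12
1 = −2·62 + 5·25
So 25·5 ≡ 1 (mod 62).

5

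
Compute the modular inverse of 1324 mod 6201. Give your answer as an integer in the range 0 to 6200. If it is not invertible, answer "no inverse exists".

370

Apply the Euclidean algorithm to 6201 and 1324:
6201 = 4·1324 + 905
1324 = 1·905 + 419
905 = 2·419 + 67
419 = 6·67 + 17
67 = 3·17 + 16
17 = 1·16 + 1
16 = 16·1 + 0
gcd = 1, so the inverse exists. Back-substitute:
1 = 17 − 16
1 = −67 + 4·17
1 = 4·419 − 25·67
1 = −25·905 + 54·419
1 = 54·1324 − 79·905
1 = −79·6201 + 370·1324
So 1324·370 ≡ 1 (mod 6201).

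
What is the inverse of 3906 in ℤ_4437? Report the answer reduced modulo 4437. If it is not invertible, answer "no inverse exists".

no inverse exists

Compute gcd(3906, 4437):
4437 = 1×3906 + 531
3906 = 7×531 + 189
531 = 2×189 + 153
189 = 1×153 + 36
153 = 4×36 + 9
36 = 4×9 + 0
The gcd is 9, not 1, hence no inverse exists.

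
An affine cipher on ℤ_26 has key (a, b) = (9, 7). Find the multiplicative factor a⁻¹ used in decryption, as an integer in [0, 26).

Apply the Euclidean algorithm to 26 and 9:
26 = 2×9 + 8
9 = 1×8 + 1
8 = 8×1 + 0
Since gcd(9, 26) = 1, back-substitute to write 1 as a combination:
1 = 9 − 8
1 = −26 + 3·9
So 9·3 ≡ 1 (mod 26).

3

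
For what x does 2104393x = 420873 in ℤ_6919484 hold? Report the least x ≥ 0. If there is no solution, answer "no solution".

3984757

First find gcd(2104393, 6919484):
6919484 = 3*2104393 + 606305
2104393 = 3*606305 + 285478
606305 = 2*285478 + 35349
285478 = 8*35349 + 2686
35349 = 13*2686 + 431
2686 = 6*431 + 100
431 = 4*100 + 31
100 = 3*31 + 7
31 = 4*7 + 3
7 = 2*3 + 1
3 = 3*1 + 0
gcd = 1, so a unique solution mod 6919484 exists.
Back-substitute for the Bézout coefficients:
1 = 7 − 2·3
1 = −2·31 + 9·7
1 = 9·100 − 29·31
1 = −29·431 + 125·100
1 = 125·2686 − 779·431
1 = −779·35349 + 10252·2686
1 = 10252·285478 − 82795·35349
1 = −82795·606305 + 175842·285478
1 = 175842·2104393 − 610321·606305
1 = −610321·6919484 + 2006805·2104393
So 2104393·(2006805) ≡ 1 (mod 6919484), giving 2104393⁻¹ ≡ 2006805.
x ≡ 2104393⁻¹·420873 ≡ 2006805·420873 ≡ 3984757 (mod 6919484).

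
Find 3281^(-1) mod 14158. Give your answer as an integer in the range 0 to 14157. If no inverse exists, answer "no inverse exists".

Run Euclid on (14158, 3281):
14158 = 4·3281 + 1034
3281 = 3·1034 + 179
1034 = 5·179 + 139
179 = 1·139 + 40
139 = 3·40 + 19
40 = 2·19 + 2
19 = 9·2 + 1
2 = 2·1 + 0
gcd = 1, so the inverse exists. Back-substitute:
1 = 19 − 9·2
1 = −9·40 + 19·19
1 = 19·139 − 66·40
1 = −66·179 + 85·139
1 = 85·1034 − 491·179
1 = −491·3281 + 1558·1034
1 = 1558·14158 − 6723·3281
Hence 3281⁻¹ ≡ -6723 ≡ 7435 (mod 14158).

7435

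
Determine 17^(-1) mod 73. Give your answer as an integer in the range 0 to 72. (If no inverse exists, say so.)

gcd(73, 17) by repeated division:
73 = 4×17 + 5
17 = 3×5 + 2
5 = 2×2 + 1
2 = 2×1 + 0
gcd = 1, so the inverse exists. Back-substitute:
1 = 5 − 2·2
1 = −2·17 + 7·5
1 = 7·73 − 30·17
Hence 17⁻¹ ≡ -30 ≡ 43 (mod 73).

43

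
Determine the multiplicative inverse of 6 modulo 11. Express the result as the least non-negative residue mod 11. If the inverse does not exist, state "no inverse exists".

Apply the Euclidean algorithm to 11 and 6:
11 = 1·6 + 5
6 = 1·5 + 1
5 = 5·1 + 0
gcd = 1, so the inverse exists. Back-substitute:
1 = 6 − 5
1 = −11 + 2·6
So 6·2 ≡ 1 (mod 11).

2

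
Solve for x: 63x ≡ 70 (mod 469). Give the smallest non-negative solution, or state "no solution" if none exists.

16

First find gcd(63, 469):
469 = 7*63 + 28
63 = 2*28 + 7
28 = 4*7 + 0
gcd = 7 and 7 | 70, so solutions exist. Divide through by 7: 9x ≡ 10 (mod 67).
Now find 9⁻¹ mod 67:
67 = 7·9 + 4
9 = 2·4 + 1
4 = 4·1 + 0
Back-substitute:
1 = 9 − 2·4
1 = −2·67 + 15·9
So 9⁻¹ ≡ 15 (mod 67).
Then x ≡ 15·10 ≡ 16 (mod 67); the smallest non-negative solution is x = 16.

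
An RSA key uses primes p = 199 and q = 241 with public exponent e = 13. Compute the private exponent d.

18277

φ(n) = (p−1)(q−1) = 198·240 = 47520.
Need d with 13·d ≡ 1 (mod 47520). Apply the extended Euclidean algorithm:
47520 = 3655×13 + 5
13 = 2×5 + 3
5 = 1×3 + 2
3 = 1×2 + 1
2 = 2×1 + 0
Back-substitute:
1 = 3 − 2
1 = −5 + 2·3
1 = 2·13 − 5·5
1 = −5·47520 + 18277·13
So 13·18277 ≡ 1 (mod 47520), hence d = 18277.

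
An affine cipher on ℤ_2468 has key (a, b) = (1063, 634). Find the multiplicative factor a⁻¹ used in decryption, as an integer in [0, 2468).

267

Run Euclid on (2468, 1063):
2468 = 2×1063 + 342
1063 = 3×342 + 37
342 = 9×37 + 9
37 = 4×9 + 1
9 = 9×1 + 0
Since gcd(1063, 2468) = 1, back-substitute to write 1 as a combination:
1 = 37 − 4·9
1 = −4·342 + 37·37
1 = 37·1063 − 115·342
1 = −115·2468 + 267·1063
So 1063·267 ≡ 1 (mod 2468).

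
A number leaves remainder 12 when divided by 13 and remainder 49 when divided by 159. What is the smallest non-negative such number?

Write x = 12 + 13·k. Then 13·k ≡ 49 − 12 ≡ 37 (mod 159).
Need 13⁻¹ mod 159. Extended Euclid on (159, 13):
159 = 12*13 + 3
13 = 4*3 + 1
3 = 3*1 + 0
Back-substitute:
1 = 13 − 4·3
1 = −4·159 + 49·13
13⁻¹ ≡ 49 (mod 159), so k ≡ 49·37 ≡ 64 (mod 159).
x = 12 + 13·64 = 844.

844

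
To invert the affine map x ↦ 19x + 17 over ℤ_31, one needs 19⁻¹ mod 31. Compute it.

18

Extended Euclidean algorithm:
31 = 1*19 + 12
19 = 1*12 + 7
12 = 1*7 + 5
7 = 1*5 + 2
5 = 2*2 + 1
2 = 2*1 + 0
The gcd is 1. Working backward:
1 = 5 − 2·2
1 = −2·7 + 3·5
1 = 3·12 − 5·7
1 = −5·19 + 8·12
1 = 8·31 − 13·19
So 19·(-13) ≡ 1 (mod 31), and -13 ≡ 18 (mod 31).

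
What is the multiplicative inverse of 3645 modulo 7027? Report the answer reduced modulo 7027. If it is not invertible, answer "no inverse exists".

1710

Extended Euclidean algorithm:
7027 = 1·3645 + 3382
3645 = 1·3382 + 263
3382 = 12·263 + 226
263 = 1·226 + 37
226 = 6·37 + 4
37 = 9·4 + 1
4 = 4·1 + 0
Since gcd(3645, 7027) = 1, back-substitute to write 1 as a combination:
1 = 37 − 9·4
1 = −9·226 + 55·37
1 = 55·263 − 64·226
1 = −64·3382 + 823·263
1 = 823·3645 − 887·3382
1 = −887·7027 + 1710·3645
So 3645·1710 ≡ 1 (mod 7027).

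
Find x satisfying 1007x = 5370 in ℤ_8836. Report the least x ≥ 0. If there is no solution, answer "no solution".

First find gcd(1007, 8836):
8836 = 8·1007 + 780
1007 = 1·780 + 227
780 = 3·227 + 99
227 = 2·99 + 29
99 = 3·29 + 12
29 = 2·12 + 5
12 = 2·5 + 2
5 = 2·2 + 1
2 = 2·1 + 0
gcd = 1, so a unique solution mod 8836 exists.
Back-substitute for the Bézout coefficients:
1 = 5 − 2·2
1 = −2·12 + 5·5
1 = 5·29 − 12·12
1 = −12·99 + 41·29
1 = 41·227 − 94·99
1 = −94·780 + 323·227
1 = 323·1007 − 417·780
1 = −417·8836 + 3659·1007
So 1007·(3659) ≡ 1 (mod 8836), giving 1007⁻¹ ≡ 3659.
x ≡ 1007⁻¹·5370 ≡ 3659·5370 ≡ 6402 (mod 8836).

6402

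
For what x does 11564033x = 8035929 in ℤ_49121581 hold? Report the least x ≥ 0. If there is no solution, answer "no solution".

12808204

First find gcd(11564033, 49121581):
49121581 = 4×11564033 + 2865449
11564033 = 4×2865449 + 102237
2865449 = 28×102237 + 2813
102237 = 36×2813 + 969
2813 = 2×969 + 875
969 = 1×875 + 94
875 = 9×94 + 29
94 = 3×29 + 7
29 = 4×7 + 1
7 = 7×1 + 0
gcd = 1, so a unique solution mod 49121581 exists.
Back-substitute for the Bézout coefficients:
1 = 29 − 4·7
1 = −4·94 + 13·29
1 = 13·875 − 121·94
1 = −121·969 + 134·875
1 = 134·2813 − 389·969
1 = −389·102237 + 14138·2813
1 = 14138·2865449 − 396253·102237
1 = −396253·11564033 + 1599150·2865449
1 = 1599150·49121581 − 6792853·11564033
So 11564033·(-6792853) ≡ 1 (mod 49121581), giving 11564033⁻¹ ≡ 42328728.
x ≡ 11564033⁻¹·8035929 ≡ 42328728·8035929 ≡ 12808204 (mod 49121581).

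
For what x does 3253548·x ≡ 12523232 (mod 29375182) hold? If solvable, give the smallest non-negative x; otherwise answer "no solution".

3458920

First find gcd(3253548, 29375182):
29375182 = 9·3253548 + 93250
3253548 = 34·93250 + 83048
93250 = 1·83048 + 10202
83048 = 8·10202 + 1432
10202 = 7·1432 + 178
1432 = 8·178 + 8
178 = 22·8 + 2
8 = 4·2 + 0
gcd = 2 and 2 | 12523232, so solutions exist. Divide through by 2: 1626774x ≡ 6261616 (mod 14687591).
Now find 1626774⁻¹ mod 14687591:
14687591 = 9*1626774 + 46625
1626774 = 34*46625 + 41524
46625 = 1*41524 + 5101
41524 = 8*5101 + 716
5101 = 7*716 + 89
716 = 8*89 + 4
89 = 22*4 + 1
4 = 4*1 + 0
Back-substitute:
1 = 89 − 22·4
1 = −22·716 + 177·89
1 = 177·5101 − 1261·716
1 = −1261·41524 + 10265·5101
1 = 10265·46625 − 11526·41524
1 = −11526·1626774 + 402149·46625
1 = 402149·14687591 − 3630867·1626774
So 1626774·(-3630867) ≡ 1 (mod 14687591), i.e. 1626774⁻¹ ≡ 11056724.
Then x ≡ 11056724·6261616 ≡ 3458920 (mod 14687591); the smallest non-negative solution is x = 3458920.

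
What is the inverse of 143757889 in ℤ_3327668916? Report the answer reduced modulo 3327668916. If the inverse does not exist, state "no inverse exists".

no inverse exists

Compute gcd(143757889, 3327668916):
3327668916 = 23·143757889 + 21237469
143757889 = 6·21237469 + 16333075
21237469 = 1·16333075 + 4904394
16333075 = 3·4904394 + 1619893
4904394 = 3·1619893 + 44715
1619893 = 36·44715 + 10153
44715 = 4·10153 + 4103
10153 = 2·4103 + 1947
4103 = 2·1947 + 209
1947 = 9·209 + 66
209 = 3·66 + 11
66 = 6·11 + 0
gcd(143757889, 3327668916) = 11 ≠ 1, so 143757889 has no multiplicative inverse modulo 3327668916.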